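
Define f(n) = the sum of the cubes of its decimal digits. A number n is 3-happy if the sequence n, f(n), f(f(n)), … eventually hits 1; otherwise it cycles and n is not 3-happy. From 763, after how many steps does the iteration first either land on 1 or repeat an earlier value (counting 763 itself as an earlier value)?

8

763 → 7³ + 6³ + 3³ = 586
586 → 5³ + 8³ + 6³ = 853
853 → 8³ + 5³ + 3³ = 664
664 → 6³ + 6³ + 4³ = 496
496 → 4³ + 9³ + 6³ = 1009
1009 → 1³ + 0³ + 0³ + 9³ = 730
730 → 7³ + 3³ + 0³ = 370
370 → 3³ + 7³ + 0³ = 370  — 370 repeats.
That took 8 steps.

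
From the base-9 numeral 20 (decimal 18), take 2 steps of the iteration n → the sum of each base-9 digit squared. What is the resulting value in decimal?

16

18 = (2,0)_9 → 2² + 0² = 4
4 = (4)_9 → 4² = 16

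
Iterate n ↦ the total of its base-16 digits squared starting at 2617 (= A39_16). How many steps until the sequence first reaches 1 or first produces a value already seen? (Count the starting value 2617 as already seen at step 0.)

2617 = (10,3,9)_16 → 10² + 3² + 9² = 100 + 9 + 81 = 190
190 = (11,14)_16 → 11² + 14² = 121 + 196 = 317
317 = (1,3,13)_16 → 1² + 3² + 13² = 1 + 9 + 169 = 179
179 = (11,3)_16 → 11² + 3² = 121 + 9 = 130
130 = (8,2)_16 → 8² + 2² = 64 + 4 = 68
68 = (4,4)_16 → 4² + 4² = 16 + 16 = 32
32 = (2,0)_16 → 2² + 0² = 4 + 0 = 4
4 = (4)_16 → 4² = 16
16 = (1,0)_16 → 1² + 0² = 1 + 0 = 1  — reached 1.
That took 9 steps.

9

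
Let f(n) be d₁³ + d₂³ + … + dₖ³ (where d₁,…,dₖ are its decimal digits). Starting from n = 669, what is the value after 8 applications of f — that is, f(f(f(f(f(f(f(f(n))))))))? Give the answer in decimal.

669 → 6³ + 6³ + 9³ = 1161
1161 → 1³ + 1³ + 6³ + 1³ = 219
219 → 2³ + 1³ + 9³ = 738
738 → 7³ + 3³ + 8³ = 882
882 → 8³ + 8³ + 2³ = 1032
1032 → 1³ + 0³ + 3³ + 2³ = 36
36 → 3³ + 6³ = 243
243 → 2³ + 4³ + 3³ = 99

99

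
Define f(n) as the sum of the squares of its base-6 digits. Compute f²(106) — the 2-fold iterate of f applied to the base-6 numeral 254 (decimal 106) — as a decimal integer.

106 = (2,5,4)_6 → 2² + 5² + 4² = 4 + 25 + 16 = 45
45 = (1,1,3)_6 → 1² + 1² + 3² = 1 + 1 + 9 = 11

11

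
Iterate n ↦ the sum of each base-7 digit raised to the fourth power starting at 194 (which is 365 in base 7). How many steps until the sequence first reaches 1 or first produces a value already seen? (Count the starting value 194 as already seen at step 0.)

194 = (3,6,5)_7 → 3⁴ + 6⁴ + 5⁴ = 81 + 1296 + 625 = 2002
2002 = (5,5,6,0)_7 → 5⁴ + 5⁴ + 6⁴ + 0⁴ = 625 + 625 + 1296 + 0 = 2546
2546 = (1,0,2,6,5)_7 → 1⁴ + 0⁴ + 2⁴ + 6⁴ + 5⁴ = 1 + 0 + 16 + 1296 + 625 = 1938
1938 = (5,4,3,6)_7 → 5⁴ + 4⁴ + 3⁴ + 6⁴ = 625 + 256 + 81 + 1296 = 2258
2258 = (6,4,0,4)_7 → 6⁴ + 4⁴ + 0⁴ + 4⁴ = 1296 + 256 + 0 + 256 = 1808
1808 = (5,1,6,2)_7 → 5⁴ + 1⁴ + 6⁴ + 2⁴ = 625 + 1 + 1296 + 16 = 1938  — 1938 repeats.
That took 6 steps.

6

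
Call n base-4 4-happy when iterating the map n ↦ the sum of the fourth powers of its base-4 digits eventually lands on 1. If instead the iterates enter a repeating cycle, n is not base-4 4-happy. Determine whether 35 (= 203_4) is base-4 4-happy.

base-4 4-happy

35 = (2,0,3)_4 → 2⁴ + 0⁴ + 3⁴ = 97
97 = (1,2,0,1)_4 → 1⁴ + 2⁴ + 0⁴ + 1⁴ = 18
18 = (1,0,2)_4 → 1⁴ + 0⁴ + 2⁴ = 17
17 = (1,0,1)_4 → 1⁴ + 0⁴ + 1⁴ = 2
2 = (2)_4 → 2⁴ = 16
16 = (1,0,0)_4 → 1⁴ + 0⁴ + 0⁴ = 1  — reached 1.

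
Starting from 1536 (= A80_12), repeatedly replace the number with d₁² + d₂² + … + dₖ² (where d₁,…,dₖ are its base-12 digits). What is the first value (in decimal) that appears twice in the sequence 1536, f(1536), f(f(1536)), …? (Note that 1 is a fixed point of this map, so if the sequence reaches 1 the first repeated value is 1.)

164

1536 = (10,8,0)_12 → 10² + 8² + 0² = 100 + 64 + 0 = 164
164 = (1,1,8)_12 → 1² + 1² + 8² = 1 + 1 + 64 = 66
66 = (5,6)_12 → 5² + 6² = 25 + 36 = 61
61 = (5,1)_12 → 5² + 1² = 25 + 1 = 26
26 = (2,2)_12 → 2² + 2² = 4 + 4 = 8
8 = (8)_12 → 8² = 64
64 = (5,4)_12 → 5² + 4² = 25 + 16 = 41
41 = (3,5)_12 → 3² + 5² = 9 + 25 = 34
34 = (2,10)_12 → 2² + 10² = 4 + 100 = 104
104 = (8,8)_12 → 8² + 8² = 64 + 64 = 128
128 = (10,8)_12 → 10² + 8² = 100 + 64 = 164  — 164 already appeared earlier.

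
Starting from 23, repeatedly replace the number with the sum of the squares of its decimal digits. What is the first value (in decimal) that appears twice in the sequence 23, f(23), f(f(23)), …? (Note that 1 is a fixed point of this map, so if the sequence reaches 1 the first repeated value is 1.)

1

23 → 2² + 3² = 4 + 9 = 13
13 → 1² + 3² = 1 + 9 = 10
10 → 1² + 0² = 1 + 0 = 1  — reached the fixed point 1.
1 → 1, so 1 is the first repeated value.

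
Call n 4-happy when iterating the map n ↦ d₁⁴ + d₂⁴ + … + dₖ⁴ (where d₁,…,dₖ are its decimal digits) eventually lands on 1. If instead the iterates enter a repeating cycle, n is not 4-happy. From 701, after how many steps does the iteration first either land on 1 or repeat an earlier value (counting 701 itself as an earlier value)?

701 → 7⁴ + 0⁴ + 1⁴ = 2401 + 0 + 1 = 2402
2402 → 2⁴ + 4⁴ + 0⁴ + 2⁴ = 16 + 256 + 0 + 16 = 288
288 → 2⁴ + 8⁴ + 8⁴ = 16 + 4096 + 4096 = 8208
8208 → 8⁴ + 2⁴ + 0⁴ + 8⁴ = 4096 + 16 + 0 + 4096 = 8208  — 8208 repeats.
That took 4 steps.

4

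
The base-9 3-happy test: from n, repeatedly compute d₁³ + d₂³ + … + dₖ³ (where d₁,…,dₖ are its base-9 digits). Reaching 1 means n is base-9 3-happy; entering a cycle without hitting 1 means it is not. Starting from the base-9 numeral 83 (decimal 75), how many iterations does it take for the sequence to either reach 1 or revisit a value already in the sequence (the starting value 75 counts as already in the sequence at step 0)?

75 = (8,3)_9 → 8³ + 3³ = 539
539 = (6,5,8)_9 → 6³ + 5³ + 8³ = 853
853 = (1,1,4,7)_9 → 1³ + 1³ + 4³ + 7³ = 409
409 = (5,0,4)_9 → 5³ + 0³ + 4³ = 189
189 = (2,3,0)_9 → 2³ + 3³ + 0³ = 35
35 = (3,8)_9 → 3³ + 8³ = 539  — 539 repeats.
That took 6 steps.

6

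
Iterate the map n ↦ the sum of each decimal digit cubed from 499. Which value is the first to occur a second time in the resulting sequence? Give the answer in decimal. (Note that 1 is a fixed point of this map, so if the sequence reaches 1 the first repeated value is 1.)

370

499 → 4³ + 9³ + 9³ = 64 + 729 + 729 = 1522
1522 → 1³ + 5³ + 2³ + 2³ = 1 + 125 + 8 + 8 = 142
142 → 1³ + 4³ + 2³ = 1 + 64 + 8 = 73
73 → 7³ + 3³ = 343 + 27 = 370
370 → 3³ + 7³ + 0³ = 27 + 343 + 0 = 370  — 370 already appeared earlier.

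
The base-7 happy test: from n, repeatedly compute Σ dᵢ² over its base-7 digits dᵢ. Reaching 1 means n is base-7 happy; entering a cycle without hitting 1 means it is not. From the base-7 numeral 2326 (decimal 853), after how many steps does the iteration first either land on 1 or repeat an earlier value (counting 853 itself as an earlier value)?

853 = (2,3,2,6)_7 → 53
53 = (1,0,4)_7 → 17
17 = (2,3)_7 → 13
13 = (1,6)_7 → 37
37 = (5,2)_7 → 29
29 = (4,1)_7 → 17  — 17 repeats.
That took 6 steps.

6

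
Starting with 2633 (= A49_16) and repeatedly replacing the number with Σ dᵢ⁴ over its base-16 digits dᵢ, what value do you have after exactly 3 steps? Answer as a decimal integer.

2633 = (10,4,9)_16 → 10⁴ + 4⁴ + 9⁴ = 10000 + 256 + 6561 = 16817
16817 = (4,1,11,1)_16 → 4⁴ + 1⁴ + 11⁴ + 1⁴ = 256 + 1 + 14641 + 1 = 14899
14899 = (3,10,3,3)_16 → 3⁴ + 10⁴ + 3⁴ + 3⁴ = 81 + 10000 + 81 + 81 = 10243

10243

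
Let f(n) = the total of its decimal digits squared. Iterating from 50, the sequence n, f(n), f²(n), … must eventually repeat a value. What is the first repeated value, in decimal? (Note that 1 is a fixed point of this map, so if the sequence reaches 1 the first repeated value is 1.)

89

50 → 5² + 0² = 25 + 0 = 25
25 → 2² + 5² = 4 + 25 = 29
29 → 2² + 9² = 4 + 81 = 85
85 → 8² + 5² = 64 + 25 = 89
89 → 8² + 9² = 64 + 81 = 145
145 → 1² + 4² + 5² = 1 + 16 + 25 = 42
42 → 4² + 2² = 16 + 4 = 20
20 → 2² + 0² = 4 + 0 = 4
4 → 4² = 16
16 → 1² + 6² = 1 + 36 = 37
37 → 3² + 7² = 9 + 49 = 58
58 → 5² + 8² = 25 + 64 = 89  — 89 already appeared earlier.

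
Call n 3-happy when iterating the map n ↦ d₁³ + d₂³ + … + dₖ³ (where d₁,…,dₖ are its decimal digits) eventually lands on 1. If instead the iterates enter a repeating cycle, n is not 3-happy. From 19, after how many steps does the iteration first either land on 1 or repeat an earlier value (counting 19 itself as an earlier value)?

19 → 1³ + 9³ = 1 + 729 = 730
730 → 7³ + 3³ + 0³ = 343 + 27 + 0 = 370
370 → 3³ + 7³ + 0³ = 27 + 343 + 0 = 370  — 370 repeats.
That took 3 steps.

3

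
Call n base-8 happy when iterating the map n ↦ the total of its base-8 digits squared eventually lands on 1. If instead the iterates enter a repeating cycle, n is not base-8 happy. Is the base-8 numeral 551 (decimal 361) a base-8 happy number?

not base-8 happy

361 = (5,5,1)_8 → 5² + 5² + 1² = 25 + 25 + 1 = 51
51 = (6,3)_8 → 6² + 3² = 36 + 9 = 45
45 = (5,5)_8 → 5² + 5² = 25 + 25 = 50
50 = (6,2)_8 → 6² + 2² = 36 + 4 = 40
40 = (5,0)_8 → 5² + 0² = 25 + 0 = 25
25 = (3,1)_8 → 3² + 1² = 9 + 1 = 10
10 = (1,2)_8 → 1² + 2² = 1 + 4 = 5
5 = (5)_8 → 5² = 25  — 25 already seen; the sequence cycles without reaching 1.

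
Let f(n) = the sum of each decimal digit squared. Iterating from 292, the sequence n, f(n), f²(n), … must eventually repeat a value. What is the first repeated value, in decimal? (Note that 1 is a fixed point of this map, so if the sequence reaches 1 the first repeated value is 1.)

292 → 2² + 9² + 2² = 4 + 81 + 4 = 89
89 → 8² + 9² = 64 + 81 = 145
145 → 1² + 4² + 5² = 1 + 16 + 25 = 42
42 → 4² + 2² = 16 + 4 = 20
20 → 2² + 0² = 4 + 0 = 4
4 → 4² = 16
16 → 1² + 6² = 1 + 36 = 37
37 → 3² + 7² = 9 + 49 = 58
58 → 5² + 8² = 25 + 64 = 89  — 89 already appeared earlier.

89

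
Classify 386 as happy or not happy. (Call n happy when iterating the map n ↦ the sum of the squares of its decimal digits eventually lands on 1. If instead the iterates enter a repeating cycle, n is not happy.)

386 → 3² + 8² + 6² = 109
109 → 1² + 0² + 9² = 82
82 → 8² + 2² = 68
68 → 6² + 8² = 100
100 → 1² + 0² + 0² = 1  — reached 1.

happy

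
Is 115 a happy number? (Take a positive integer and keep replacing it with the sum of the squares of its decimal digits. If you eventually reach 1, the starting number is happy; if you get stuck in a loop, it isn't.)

115 → 1² + 1² + 5² = 1 + 1 + 25 = 27
27 → 2² + 7² = 4 + 49 = 53
53 → 5² + 3² = 25 + 9 = 34
34 → 3² + 4² = 9 + 16 = 25
25 → 2² + 5² = 4 + 25 = 29
29 → 2² + 9² = 4 + 81 = 85
85 → 8² + 5² = 64 + 25 = 89
89 → 8² + 9² = 64 + 81 = 145
145 → 1² + 4² + 5² = 1 + 16 + 25 = 42
42 → 4² + 2² = 16 + 4 = 20
20 → 2² + 0² = 4 + 0 = 4
4 → 4² = 16
16 → 1² + 6² = 1 + 36 = 37
37 → 3² + 7² = 9 + 49 = 58
58 → 5² + 8² = 25 + 64 = 89  — 89 already seen; the sequence cycles without reaching 1.

not happy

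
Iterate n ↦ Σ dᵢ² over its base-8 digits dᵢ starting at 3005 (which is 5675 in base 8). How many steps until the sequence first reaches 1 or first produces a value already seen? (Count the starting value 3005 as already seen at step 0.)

10

3005 = (5,6,7,5)_8 → 135
135 = (2,0,7)_8 → 53
53 = (6,5)_8 → 61
61 = (7,5)_8 → 74
74 = (1,1,2)_8 → 6
6 = (6)_8 → 36
36 = (4,4)_8 → 32
32 = (4,0)_8 → 16
16 = (2,0)_8 → 4
4 = (4)_8 → 16  — 16 repeats.
That took 10 steps.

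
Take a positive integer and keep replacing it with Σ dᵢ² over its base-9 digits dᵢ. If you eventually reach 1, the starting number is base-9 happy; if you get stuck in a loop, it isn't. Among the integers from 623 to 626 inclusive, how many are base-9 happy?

623: 623 → 89 → 65 → 53 → 89  — not base-9 happy
624: 624 → 94 → 18 → 4 → 16 → 50 → 50  — not base-9 happy
625: 625 → 101 → 9 → 1  — base-9 happy
626: 626 → 110 → 14 → 26 → 68 → 74 → 68  — not base-9 happy
base-9 happy: 625

1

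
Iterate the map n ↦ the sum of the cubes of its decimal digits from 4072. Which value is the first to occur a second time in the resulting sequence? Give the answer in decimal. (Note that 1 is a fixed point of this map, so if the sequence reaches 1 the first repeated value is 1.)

370

4072 → 4³ + 0³ + 7³ + 2³ = 415
415 → 4³ + 1³ + 5³ = 190
190 → 1³ + 9³ + 0³ = 730
730 → 7³ + 3³ + 0³ = 370
370 → 3³ + 7³ + 0³ = 370  — 370 already appeared earlier.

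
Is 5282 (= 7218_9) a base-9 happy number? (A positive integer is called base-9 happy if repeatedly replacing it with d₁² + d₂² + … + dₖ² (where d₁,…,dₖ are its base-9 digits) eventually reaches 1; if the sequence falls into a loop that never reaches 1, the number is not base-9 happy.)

5282 = (7,2,1,8)_9 → 7² + 2² + 1² + 8² = 118
118 = (1,4,1)_9 → 1² + 4² + 1² = 18
18 = (2,0)_9 → 2² + 0² = 4
4 = (4)_9 → 4² = 16
16 = (1,7)_9 → 1² + 7² = 50
50 = (5,5)_9 → 5² + 5² = 50  — 50 already seen; the sequence cycles without reaching 1.

not base-9 happy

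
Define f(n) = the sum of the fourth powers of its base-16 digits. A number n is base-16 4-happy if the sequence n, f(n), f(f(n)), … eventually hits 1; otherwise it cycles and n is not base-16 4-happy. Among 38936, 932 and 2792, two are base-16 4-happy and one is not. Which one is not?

2792

38936: 38936 → 14754 → 16658 → 274 → 18 → 17 → 2 → 16 → 1  — reaches 1 (base-16 4-happy)
932: 932 → 10337 → 5409 → 643 → 4193 → 1298 → 642 → 4128 → 17 → 2 → 16 → 1  — reaches 1 (base-16 4-happy)
2792: 2792 → 52512 → 49313 → 30737 → 6499 → 7939 → 50707 → 22114 → 3233 → 30737  — repeats 30737 (not base-16 4-happy)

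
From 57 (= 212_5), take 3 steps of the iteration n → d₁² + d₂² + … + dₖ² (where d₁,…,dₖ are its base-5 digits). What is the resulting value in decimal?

13

57 = (2,1,2)_5 → 2² + 1² + 2² = 9
9 = (1,4)_5 → 1² + 4² = 17
17 = (3,2)_5 → 3² + 2² = 13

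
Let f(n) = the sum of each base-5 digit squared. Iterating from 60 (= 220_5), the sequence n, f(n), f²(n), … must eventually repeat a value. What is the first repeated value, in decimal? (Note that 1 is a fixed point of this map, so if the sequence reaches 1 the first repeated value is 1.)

60 = (2,2,0)_5 → 2² + 2² + 0² = 8
8 = (1,3)_5 → 1² + 3² = 10
10 = (2,0)_5 → 2² + 0² = 4
4 = (4)_5 → 4² = 16
16 = (3,1)_5 → 3² + 1² = 10  — 10 already appeared earlier.

10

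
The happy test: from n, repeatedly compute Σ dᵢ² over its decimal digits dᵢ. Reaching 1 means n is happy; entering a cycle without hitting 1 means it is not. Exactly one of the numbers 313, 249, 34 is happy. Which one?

313: 313 → 19 → 82 → 68 → 100 → 1  — reaches 1 (happy)
249: 249 → 101 → 2 → 4 → 16 → 37 → 58 → 89 → 145 → 42 → 20 → 4  — repeats 4 (not happy)
34: 34 → 25 → 29 → 85 → 89 → 145 → 42 → 20 → 4 → 16 → 37 → 58 → 89  — repeats 89 (not happy)

313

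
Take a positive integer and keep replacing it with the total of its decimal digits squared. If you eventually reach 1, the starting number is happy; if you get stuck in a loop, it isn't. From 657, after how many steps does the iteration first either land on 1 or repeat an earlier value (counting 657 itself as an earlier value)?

657 → 6² + 5² + 7² = 36 + 25 + 49 = 110
110 → 1² + 1² + 0² = 1 + 1 + 0 = 2
2 → 2² = 4
4 → 4² = 16
16 → 1² + 6² = 1 + 36 = 37
37 → 3² + 7² = 9 + 49 = 58
58 → 5² + 8² = 25 + 64 = 89
89 → 8² + 9² = 64 + 81 = 145
145 → 1² + 4² + 5² = 1 + 16 + 25 = 42
42 → 4² + 2² = 16 + 4 = 20
20 → 2² + 0² = 4 + 0 = 4  — 4 repeats.
That took 11 steps.

11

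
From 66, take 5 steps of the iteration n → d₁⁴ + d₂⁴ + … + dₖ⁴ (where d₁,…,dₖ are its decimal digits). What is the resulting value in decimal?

6514

66 → 6⁴ + 6⁴ = 2592
2592 → 2⁴ + 5⁴ + 9⁴ + 2⁴ = 7218
7218 → 7⁴ + 2⁴ + 1⁴ + 8⁴ = 6514
6514 → 6⁴ + 5⁴ + 1⁴ + 4⁴ = 2178
2178 → 2⁴ + 1⁴ + 7⁴ + 8⁴ = 6514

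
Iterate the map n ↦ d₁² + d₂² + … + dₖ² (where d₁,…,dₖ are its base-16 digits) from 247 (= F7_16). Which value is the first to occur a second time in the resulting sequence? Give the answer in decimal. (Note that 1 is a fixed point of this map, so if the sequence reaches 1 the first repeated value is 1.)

1

247 = (15,7)_16 → 274
274 = (1,1,2)_16 → 6
6 = (6)_16 → 36
36 = (2,4)_16 → 20
20 = (1,4)_16 → 17
17 = (1,1)_16 → 2
2 = (2)_16 → 4
4 = (4)_16 → 16
16 = (1,0)_16 → 1  — reached the fixed point 1.
1 → 1, so 1 is the first repeated value.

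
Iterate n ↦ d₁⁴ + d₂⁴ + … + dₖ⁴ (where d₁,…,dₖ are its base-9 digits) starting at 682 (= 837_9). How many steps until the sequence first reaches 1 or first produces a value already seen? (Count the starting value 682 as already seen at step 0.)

682 = (8,3,7)_9 → 8⁴ + 3⁴ + 7⁴ = 6578
6578 = (1,0,0,1,8)_9 → 1⁴ + 0⁴ + 0⁴ + 1⁴ + 8⁴ = 4098
4098 = (5,5,5,3)_9 → 5⁴ + 5⁴ + 5⁴ + 3⁴ = 1956
1956 = (2,6,1,3)_9 → 2⁴ + 6⁴ + 1⁴ + 3⁴ = 1394
1394 = (1,8,1,8)_9 → 1⁴ + 8⁴ + 1⁴ + 8⁴ = 8194
8194 = (1,2,2,1,4)_9 → 1⁴ + 2⁴ + 2⁴ + 1⁴ + 4⁴ = 290
290 = (3,5,2)_9 → 3⁴ + 5⁴ + 2⁴ = 722
722 = (8,8,2)_9 → 8⁴ + 8⁴ + 2⁴ = 8208
8208 = (1,2,2,3,0)_9 → 1⁴ + 2⁴ + 2⁴ + 3⁴ + 0⁴ = 114
114 = (1,3,6)_9 → 1⁴ + 3⁴ + 6⁴ = 1378
1378 = (1,8,0,1)_9 → 1⁴ + 8⁴ + 0⁴ + 1⁴ = 4098  — 4098 repeats.
That took 11 steps.

11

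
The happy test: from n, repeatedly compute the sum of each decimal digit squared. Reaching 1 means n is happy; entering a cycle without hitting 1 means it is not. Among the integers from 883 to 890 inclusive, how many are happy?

883: 883 → 137 → 59 → 106 → 37 → 58 → 89 → 145 → 42 → 20 → 4 → 16 → 37  — not happy
884: 884 → 144 → 33 → 18 → 65 → 61 → 37 → 58 → 89 → 145 → 42 → 20 → 4 → 16 → 37  — not happy
885: 885 → 153 → 35 → 34 → 25 → 29 → 85 → 89 → 145 → 42 → 20 → 4 → 16 → 37 → 58 → 89  — not happy
886: 886 → 164 → 53 → 34 → 25 → 29 → 85 → 89 → 145 → 42 → 20 → 4 → 16 → 37 → 58 → 89  — not happy
887: 887 → 177 → 99 → 162 → 41 → 17 → 50 → 25 → 29 → 85 → 89 → 145 → 42 → 20 → 4 → 16 → 37 → 58 → 89  — not happy
888: 888 → 192 → 86 → 100 → 1  — happy
889: 889 → 209 → 85 → 89 → 145 → 42 → 20 → 4 → 16 → 37 → 58 → 89  — not happy
890: 890 → 145 → 42 → 20 → 4 → 16 → 37 → 58 → 89 → 145  — not happy
happy: 888

1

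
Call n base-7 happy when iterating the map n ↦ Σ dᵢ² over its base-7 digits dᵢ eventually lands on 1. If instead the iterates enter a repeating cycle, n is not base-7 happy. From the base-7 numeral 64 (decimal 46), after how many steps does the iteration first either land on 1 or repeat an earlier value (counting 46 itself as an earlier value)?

46 = (6,4)_7 → 6² + 4² = 36 + 16 = 52
52 = (1,0,3)_7 → 1² + 0² + 3² = 1 + 0 + 9 = 10
10 = (1,3)_7 → 1² + 3² = 1 + 9 = 10  — 10 repeats.
That took 3 steps.

3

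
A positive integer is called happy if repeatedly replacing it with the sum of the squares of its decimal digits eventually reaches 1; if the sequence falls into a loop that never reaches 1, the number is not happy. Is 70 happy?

70 → 7² + 0² = 49
49 → 4² + 9² = 97
97 → 9² + 7² = 130
130 → 1² + 3² + 0² = 10
10 → 1² + 0² = 1  — reached 1.

happy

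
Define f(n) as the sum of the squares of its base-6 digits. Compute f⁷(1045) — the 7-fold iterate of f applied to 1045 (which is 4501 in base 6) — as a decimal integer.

1045 = (4,5,0,1)_6 → 4² + 5² + 0² + 1² = 42
42 = (1,1,0)_6 → 1² + 1² + 0² = 2
2 = (2)_6 → 2² = 4
4 = (4)_6 → 4² = 16
16 = (2,4)_6 → 2² + 4² = 20
20 = (3,2)_6 → 3² + 2² = 13
13 = (2,1)_6 → 2² + 1² = 5

5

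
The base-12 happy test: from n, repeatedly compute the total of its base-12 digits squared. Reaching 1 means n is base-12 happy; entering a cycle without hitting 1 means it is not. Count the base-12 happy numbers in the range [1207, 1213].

1

1207: 1207 → 129 → 181 → 11 → 121 → 101 → 89 → 74 → 40 → 25 → 5 → 25  — not base-12 happy
1208: 1208 → 144 → 1  — base-12 happy
1209: 1209 → 161 → 27 → 13 → 2 → 4 → 16 → 17 → 26 → 8 → 64 → 41 → 34 → 104 → 128 → 164 → 66 → 61 → 26  — not base-12 happy
1210: 1210 → 180 → 10 → 100 → 80 → 100  — not base-12 happy
1211: 1211 → 201 → 98 → 68 → 89 → 74 → 40 → 25 → 5 → 25  — not base-12 happy
1212: 1212 → 89 → 74 → 40 → 25 → 5 → 25  — not base-12 happy
1213: 1213 → 90 → 85 → 50 → 20 → 65 → 50  — not base-12 happy
base-12 happy: 1208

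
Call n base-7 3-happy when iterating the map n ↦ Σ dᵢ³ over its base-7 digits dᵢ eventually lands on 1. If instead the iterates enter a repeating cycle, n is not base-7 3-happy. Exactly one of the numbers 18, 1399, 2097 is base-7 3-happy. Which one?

18: 18 → 72 → 36 → 126 → 72  — repeats 72 (not base-7 3-happy)
1399: 1399 → 307 → 433 → 343 → 1  — reaches 1 (base-7 3-happy)
2097: 2097 → 405 → 219 → 99 → 9 → 9  — repeats 9 (not base-7 3-happy)

1399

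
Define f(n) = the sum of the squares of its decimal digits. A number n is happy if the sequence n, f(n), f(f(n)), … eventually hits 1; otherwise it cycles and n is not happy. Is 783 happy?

783 → 122
122 → 9
9 → 81
81 → 65
65 → 61
61 → 37
37 → 58
58 → 89
89 → 145
145 → 42
42 → 20
20 → 4
4 → 16
16 → 37  — 37 already seen; the sequence cycles without reaching 1.

not happy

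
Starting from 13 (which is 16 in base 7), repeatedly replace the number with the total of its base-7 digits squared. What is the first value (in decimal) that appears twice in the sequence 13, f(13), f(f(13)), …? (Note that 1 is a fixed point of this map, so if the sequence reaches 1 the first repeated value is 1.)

13 = (1,6)_7 → 1² + 6² = 37
37 = (5,2)_7 → 5² + 2² = 29
29 = (4,1)_7 → 4² + 1² = 17
17 = (2,3)_7 → 2² + 3² = 13  — 13 already appeared earlier.

13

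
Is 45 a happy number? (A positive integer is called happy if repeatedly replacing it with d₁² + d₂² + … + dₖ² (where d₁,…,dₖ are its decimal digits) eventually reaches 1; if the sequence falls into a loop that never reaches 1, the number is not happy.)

not happy

45 → 4² + 5² = 16 + 25 = 41
41 → 4² + 1² = 16 + 1 = 17
17 → 1² + 7² = 1 + 49 = 50
50 → 5² + 0² = 25 + 0 = 25
25 → 2² + 5² = 4 + 25 = 29
29 → 2² + 9² = 4 + 81 = 85
85 → 8² + 5² = 64 + 25 = 89
89 → 8² + 9² = 64 + 81 = 145
145 → 1² + 4² + 5² = 1 + 16 + 25 = 42
42 → 4² + 2² = 16 + 4 = 20
20 → 2² + 0² = 4 + 0 = 4
4 → 4² = 16
16 → 1² + 6² = 1 + 36 = 37
37 → 3² + 7² = 9 + 49 = 58
58 → 5² + 8² = 25 + 64 = 89  — 89 already seen; the sequence cycles without reaching 1.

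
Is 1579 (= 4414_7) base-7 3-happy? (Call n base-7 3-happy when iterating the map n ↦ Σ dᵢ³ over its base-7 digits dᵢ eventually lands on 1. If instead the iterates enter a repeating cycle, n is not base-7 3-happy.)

base-7 3-happy

1579 = (4,4,1,4)_7 → 4³ + 4³ + 1³ + 4³ = 64 + 64 + 1 + 64 = 193
193 = (3,6,4)_7 → 3³ + 6³ + 4³ = 27 + 216 + 64 = 307
307 = (6,1,6)_7 → 6³ + 1³ + 6³ = 216 + 1 + 216 = 433
433 = (1,1,5,6)_7 → 1³ + 1³ + 5³ + 6³ = 1 + 1 + 125 + 216 = 343
343 = (1,0,0,0)_7 → 1³ + 0³ + 0³ + 0³ = 1 + 0 + 0 + 0 = 1  — reached 1.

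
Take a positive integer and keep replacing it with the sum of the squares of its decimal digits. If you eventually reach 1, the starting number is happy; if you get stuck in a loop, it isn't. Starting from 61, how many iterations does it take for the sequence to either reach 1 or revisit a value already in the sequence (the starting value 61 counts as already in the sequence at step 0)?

61 → 6² + 1² = 36 + 1 = 37
37 → 3² + 7² = 9 + 49 = 58
58 → 5² + 8² = 25 + 64 = 89
89 → 8² + 9² = 64 + 81 = 145
145 → 1² + 4² + 5² = 1 + 16 + 25 = 42
42 → 4² + 2² = 16 + 4 = 20
20 → 2² + 0² = 4 + 0 = 4
4 → 4² = 16
16 → 1² + 6² = 1 + 36 = 37  — 37 repeats.
That took 9 steps.

9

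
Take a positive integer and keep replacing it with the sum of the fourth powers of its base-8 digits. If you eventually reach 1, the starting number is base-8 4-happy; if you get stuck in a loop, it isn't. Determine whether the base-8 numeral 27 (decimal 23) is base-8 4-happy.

23 = (2,7)_8 → 2⁴ + 7⁴ = 2417
2417 = (4,5,6,1)_8 → 4⁴ + 5⁴ + 6⁴ + 1⁴ = 2178
2178 = (4,2,0,2)_8 → 4⁴ + 2⁴ + 0⁴ + 2⁴ = 288
288 = (4,4,0)_8 → 4⁴ + 4⁴ + 0⁴ = 512
512 = (1,0,0,0)_8 → 1⁴ + 0⁴ + 0⁴ + 0⁴ = 1  — reached 1.

base-8 4-happy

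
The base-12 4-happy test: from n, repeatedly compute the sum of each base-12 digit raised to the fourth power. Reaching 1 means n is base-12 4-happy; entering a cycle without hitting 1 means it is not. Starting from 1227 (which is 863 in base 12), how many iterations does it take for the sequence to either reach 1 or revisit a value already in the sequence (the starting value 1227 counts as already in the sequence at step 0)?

14

1227 = (8,6,3)_12 → 8⁴ + 6⁴ + 3⁴ = 5473
5473 = (3,2,0,1)_12 → 3⁴ + 2⁴ + 0⁴ + 1⁴ = 98
98 = (8,2)_12 → 8⁴ + 2⁴ = 4112
4112 = (2,4,6,8)_12 → 2⁴ + 4⁴ + 6⁴ + 8⁴ = 5664
5664 = (3,3,4,0)_12 → 3⁴ + 3⁴ + 4⁴ + 0⁴ = 418
418 = (2,10,10)_12 → 2⁴ + 10⁴ + 10⁴ = 20016
20016 = (11,7,0,0)_12 → 11⁴ + 7⁴ + 0⁴ + 0⁴ = 17042
17042 = (9,10,4,2)_12 → 9⁴ + 10⁴ + 4⁴ + 2⁴ = 16833
16833 = (9,8,10,9)_12 → 9⁴ + 8⁴ + 10⁴ + 9⁴ = 27218
27218 = (1,3,9,0,2)_12 → 1⁴ + 3⁴ + 9⁴ + 0⁴ + 2⁴ = 6659
6659 = (3,10,2,11)_12 → 3⁴ + 10⁴ + 2⁴ + 11⁴ = 24738
24738 = (1,2,3,9,6)_12 → 1⁴ + 2⁴ + 3⁴ + 9⁴ + 6⁴ = 7955
7955 = (4,7,2,11)_12 → 4⁴ + 7⁴ + 2⁴ + 11⁴ = 17314
17314 = (10,0,2,10)_12 → 10⁴ + 0⁴ + 2⁴ + 10⁴ = 20016  — 20016 repeats.
That took 14 steps.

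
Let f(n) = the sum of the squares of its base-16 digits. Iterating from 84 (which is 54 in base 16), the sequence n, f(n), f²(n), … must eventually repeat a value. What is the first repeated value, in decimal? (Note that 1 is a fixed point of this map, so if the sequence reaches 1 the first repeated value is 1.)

84 = (5,4)_16 → 5² + 4² = 25 + 16 = 41
41 = (2,9)_16 → 2² + 9² = 4 + 81 = 85
85 = (5,5)_16 → 5² + 5² = 25 + 25 = 50
50 = (3,2)_16 → 3² + 2² = 9 + 4 = 13
13 = (13)_16 → 13² = 169
169 = (10,9)_16 → 10² + 9² = 100 + 81 = 181
181 = (11,5)_16 → 11² + 5² = 121 + 25 = 146
146 = (9,2)_16 → 9² + 2² = 81 + 4 = 85  — 85 already appeared earlier.

85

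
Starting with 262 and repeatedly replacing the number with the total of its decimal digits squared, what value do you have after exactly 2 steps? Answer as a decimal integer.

32

262 → 2² + 6² + 2² = 44
44 → 4² + 4² = 32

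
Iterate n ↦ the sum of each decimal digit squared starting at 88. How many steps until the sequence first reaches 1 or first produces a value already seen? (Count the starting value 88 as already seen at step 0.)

88 → 8² + 8² = 128
128 → 1² + 2² + 8² = 69
69 → 6² + 9² = 117
117 → 1² + 1² + 7² = 51
51 → 5² + 1² = 26
26 → 2² + 6² = 40
40 → 4² + 0² = 16
16 → 1² + 6² = 37
37 → 3² + 7² = 58
58 → 5² + 8² = 89
89 → 8² + 9² = 145
145 → 1² + 4² + 5² = 42
42 → 4² + 2² = 20
20 → 2² + 0² = 4
4 → 4² = 16  — 16 repeats.
That took 15 steps.

15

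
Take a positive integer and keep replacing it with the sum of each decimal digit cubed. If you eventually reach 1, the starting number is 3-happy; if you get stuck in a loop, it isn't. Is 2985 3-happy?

2985 → 2³ + 9³ + 8³ + 5³ = 1374
1374 → 1³ + 3³ + 7³ + 4³ = 435
435 → 4³ + 3³ + 5³ = 216
216 → 2³ + 1³ + 6³ = 225
225 → 2³ + 2³ + 5³ = 141
141 → 1³ + 4³ + 1³ = 66
66 → 6³ + 6³ = 432
432 → 4³ + 3³ + 2³ = 99
99 → 9³ + 9³ = 1458
1458 → 1³ + 4³ + 5³ + 8³ = 702
702 → 7³ + 0³ + 2³ = 351
351 → 3³ + 5³ + 1³ = 153
153 → 1³ + 5³ + 3³ = 153  — 153 already seen; the sequence cycles without reaching 1.

not 3-happy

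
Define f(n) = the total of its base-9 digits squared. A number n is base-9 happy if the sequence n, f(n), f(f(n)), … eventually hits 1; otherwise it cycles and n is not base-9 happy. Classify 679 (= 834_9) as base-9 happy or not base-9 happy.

679 = (8,3,4)_9 → 89
89 = (1,0,8)_9 → 65
65 = (7,2)_9 → 53
53 = (5,8)_9 → 89  — 89 already seen; the sequence cycles without reaching 1.

not base-9 happy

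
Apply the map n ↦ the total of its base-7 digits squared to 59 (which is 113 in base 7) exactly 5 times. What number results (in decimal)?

29

59 = (1,1,3)_7 → 1² + 1² + 3² = 1 + 1 + 9 = 11
11 = (1,4)_7 → 1² + 4² = 1 + 16 = 17
17 = (2,3)_7 → 2² + 3² = 4 + 9 = 13
13 = (1,6)_7 → 1² + 6² = 1 + 36 = 37
37 = (5,2)_7 → 5² + 2² = 25 + 4 = 29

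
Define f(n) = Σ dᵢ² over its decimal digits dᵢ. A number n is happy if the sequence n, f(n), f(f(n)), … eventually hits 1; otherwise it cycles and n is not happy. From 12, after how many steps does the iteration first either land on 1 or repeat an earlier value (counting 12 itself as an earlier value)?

12 → 1² + 2² = 5
5 → 5² = 25
25 → 2² + 5² = 29
29 → 2² + 9² = 85
85 → 8² + 5² = 89
89 → 8² + 9² = 145
145 → 1² + 4² + 5² = 42
42 → 4² + 2² = 20
20 → 2² + 0² = 4
4 → 4² = 16
16 → 1² + 6² = 37
37 → 3² + 7² = 58
58 → 5² + 8² = 89  — 89 repeats.
That took 13 steps.

13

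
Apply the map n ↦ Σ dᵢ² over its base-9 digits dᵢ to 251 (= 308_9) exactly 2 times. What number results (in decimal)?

65

251 = (3,0,8)_9 → 3² + 0² + 8² = 9 + 0 + 64 = 73
73 = (8,1)_9 → 8² + 1² = 64 + 1 = 65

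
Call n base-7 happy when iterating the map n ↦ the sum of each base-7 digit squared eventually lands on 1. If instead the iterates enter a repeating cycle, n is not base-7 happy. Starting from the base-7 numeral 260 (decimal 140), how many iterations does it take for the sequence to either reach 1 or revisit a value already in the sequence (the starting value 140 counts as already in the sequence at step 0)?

140 = (2,6,0)_7 → 2² + 6² + 0² = 40
40 = (5,5)_7 → 5² + 5² = 50
50 = (1,0,1)_7 → 1² + 0² + 1² = 2
2 = (2)_7 → 2² = 4
4 = (4)_7 → 4² = 16
16 = (2,2)_7 → 2² + 2² = 8
8 = (1,1)_7 → 1² + 1² = 2  — 2 repeats.
That took 7 steps.

7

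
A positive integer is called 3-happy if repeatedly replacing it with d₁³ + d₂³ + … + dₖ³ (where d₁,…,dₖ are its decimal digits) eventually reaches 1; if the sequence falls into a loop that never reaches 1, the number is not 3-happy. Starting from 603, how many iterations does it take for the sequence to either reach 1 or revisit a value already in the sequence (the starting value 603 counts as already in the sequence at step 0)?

7

603 → 6³ + 0³ + 3³ = 243
243 → 2³ + 4³ + 3³ = 99
99 → 9³ + 9³ = 1458
1458 → 1³ + 4³ + 5³ + 8³ = 702
702 → 7³ + 0³ + 2³ = 351
351 → 3³ + 5³ + 1³ = 153
153 → 1³ + 5³ + 3³ = 153  — 153 repeats.
That took 7 steps.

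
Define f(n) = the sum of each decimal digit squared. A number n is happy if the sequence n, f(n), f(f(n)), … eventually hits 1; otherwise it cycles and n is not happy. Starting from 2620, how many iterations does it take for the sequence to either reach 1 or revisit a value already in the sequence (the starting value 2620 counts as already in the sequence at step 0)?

5

2620 → 2² + 6² + 2² + 0² = 44
44 → 4² + 4² = 32
32 → 3² + 2² = 13
13 → 1² + 3² = 10
10 → 1² + 0² = 1  — reached 1.
That took 5 steps.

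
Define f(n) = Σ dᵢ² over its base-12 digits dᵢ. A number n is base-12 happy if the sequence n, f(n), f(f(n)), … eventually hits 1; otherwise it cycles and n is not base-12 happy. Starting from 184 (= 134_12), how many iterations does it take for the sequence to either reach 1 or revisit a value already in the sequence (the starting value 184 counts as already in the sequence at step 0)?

184 = (1,3,4)_12 → 1² + 3² + 4² = 1 + 9 + 16 = 26
26 = (2,2)_12 → 2² + 2² = 4 + 4 = 8
8 = (8)_12 → 8² = 64
64 = (5,4)_12 → 5² + 4² = 25 + 16 = 41
41 = (3,5)_12 → 3² + 5² = 9 + 25 = 34
34 = (2,10)_12 → 2² + 10² = 4 + 100 = 104
104 = (8,8)_12 → 8² + 8² = 64 + 64 = 128
128 = (10,8)_12 → 10² + 8² = 100 + 64 = 164
164 = (1,1,8)_12 → 1² + 1² + 8² = 1 + 1 + 64 = 66
66 = (5,6)_12 → 5² + 6² = 25 + 36 = 61
61 = (5,1)_12 → 5² + 1² = 25 + 1 = 26  — 26 repeats.
That took 11 steps.

11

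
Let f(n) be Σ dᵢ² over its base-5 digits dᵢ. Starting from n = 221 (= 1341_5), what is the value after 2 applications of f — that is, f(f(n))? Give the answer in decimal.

221 = (1,3,4,1)_5 → 1² + 3² + 4² + 1² = 27
27 = (1,0,2)_5 → 1² + 0² + 2² = 5

5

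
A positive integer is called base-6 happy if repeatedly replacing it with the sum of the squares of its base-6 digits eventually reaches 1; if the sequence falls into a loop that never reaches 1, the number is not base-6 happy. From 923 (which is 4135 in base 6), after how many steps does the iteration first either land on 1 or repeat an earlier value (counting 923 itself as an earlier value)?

12

923 = (4,1,3,5)_6 → 4² + 1² + 3² + 5² = 16 + 1 + 9 + 25 = 51
51 = (1,2,3)_6 → 1² + 2² + 3² = 1 + 4 + 9 = 14
14 = (2,2)_6 → 2² + 2² = 4 + 4 = 8
8 = (1,2)_6 → 1² + 2² = 1 + 4 = 5
5 = (5)_6 → 5² = 25
25 = (4,1)_6 → 4² + 1² = 16 + 1 = 17
17 = (2,5)_6 → 2² + 5² = 4 + 25 = 29
29 = (4,5)_6 → 4² + 5² = 16 + 25 = 41
41 = (1,0,5)_6 → 1² + 0² + 5² = 1 + 0 + 25 = 26
26 = (4,2)_6 → 4² + 2² = 16 + 4 = 20
20 = (3,2)_6 → 3² + 2² = 9 + 4 = 13
13 = (2,1)_6 → 2² + 1² = 4 + 1 = 5  — 5 repeats.
That took 12 steps.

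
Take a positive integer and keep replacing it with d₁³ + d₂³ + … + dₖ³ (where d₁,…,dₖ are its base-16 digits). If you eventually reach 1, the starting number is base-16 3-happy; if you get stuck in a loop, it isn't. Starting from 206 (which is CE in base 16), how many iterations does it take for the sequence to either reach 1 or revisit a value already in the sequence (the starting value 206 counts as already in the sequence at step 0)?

5

206 = (12,14)_16 → 12³ + 14³ = 4472
4472 = (1,1,7,8)_16 → 1³ + 1³ + 7³ + 8³ = 857
857 = (3,5,9)_16 → 3³ + 5³ + 9³ = 881
881 = (3,7,1)_16 → 3³ + 7³ + 1³ = 371
371 = (1,7,3)_16 → 1³ + 7³ + 3³ = 371  — 371 repeats.
That took 5 steps.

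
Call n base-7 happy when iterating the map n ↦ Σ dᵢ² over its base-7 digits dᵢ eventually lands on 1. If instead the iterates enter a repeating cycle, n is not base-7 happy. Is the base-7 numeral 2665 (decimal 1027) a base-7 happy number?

not base-7 happy

1027 = (2,6,6,5)_7 → 2² + 6² + 6² + 5² = 101
101 = (2,0,3)_7 → 2² + 0² + 3² = 13
13 = (1,6)_7 → 1² + 6² = 37
37 = (5,2)_7 → 5² + 2² = 29
29 = (4,1)_7 → 4² + 1² = 17
17 = (2,3)_7 → 2² + 3² = 13  — 13 already seen; the sequence cycles without reaching 1.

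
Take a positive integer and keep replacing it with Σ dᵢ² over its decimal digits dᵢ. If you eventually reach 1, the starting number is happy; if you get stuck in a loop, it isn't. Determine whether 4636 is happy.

happy

4636 → 97
97 → 130
130 → 10
10 → 1  — reached 1.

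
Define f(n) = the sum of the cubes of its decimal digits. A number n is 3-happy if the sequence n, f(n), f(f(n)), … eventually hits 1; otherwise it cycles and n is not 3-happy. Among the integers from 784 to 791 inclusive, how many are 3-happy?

1

784: 784 → 919 → 1459 → 919  — not 3-happy
785: 785 → 980 → 1241 → 74 → 407 → 407  — not 3-happy
786: 786 → 1071 → 345 → 216 → 225 → 141 → 66 → 432 → 99 → 1458 → 702 → 351 → 153 → 153  — not 3-happy
787: 787 → 1198 → 1243 → 100 → 1  — 3-happy
788: 788 → 1367 → 587 → 980 → 1241 → 74 → 407 → 407  — not 3-happy
789: 789 → 1584 → 702 → 351 → 153 → 153  — not 3-happy
790: 790 → 1072 → 352 → 160 → 217 → 352  — not 3-happy
791: 791 → 1073 → 371 → 371  — not 3-happy
3-happy: 787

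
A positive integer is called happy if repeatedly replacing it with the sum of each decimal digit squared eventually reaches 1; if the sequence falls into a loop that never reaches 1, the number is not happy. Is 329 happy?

329 → 3² + 2² + 9² = 94
94 → 9² + 4² = 97
97 → 9² + 7² = 130
130 → 1² + 3² + 0² = 10
10 → 1² + 0² = 1  — reached 1.

happy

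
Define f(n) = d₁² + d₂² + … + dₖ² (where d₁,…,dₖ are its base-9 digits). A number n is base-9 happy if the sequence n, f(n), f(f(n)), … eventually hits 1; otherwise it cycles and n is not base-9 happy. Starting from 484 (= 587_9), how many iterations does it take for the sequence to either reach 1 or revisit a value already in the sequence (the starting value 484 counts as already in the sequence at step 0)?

6

484 = (5,8,7)_9 → 5² + 8² + 7² = 138
138 = (1,6,3)_9 → 1² + 6² + 3² = 46
46 = (5,1)_9 → 5² + 1² = 26
26 = (2,8)_9 → 2² + 8² = 68
68 = (7,5)_9 → 7² + 5² = 74
74 = (8,2)_9 → 8² + 2² = 68  — 68 repeats.
That took 6 steps.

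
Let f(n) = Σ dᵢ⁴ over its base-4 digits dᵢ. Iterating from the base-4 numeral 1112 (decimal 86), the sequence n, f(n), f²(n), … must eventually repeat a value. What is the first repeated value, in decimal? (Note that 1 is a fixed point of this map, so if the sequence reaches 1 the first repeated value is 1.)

86 = (1,1,1,2)_4 → 1⁴ + 1⁴ + 1⁴ + 2⁴ = 19
19 = (1,0,3)_4 → 1⁴ + 0⁴ + 3⁴ = 82
82 = (1,1,0,2)_4 → 1⁴ + 1⁴ + 0⁴ + 2⁴ = 18
18 = (1,0,2)_4 → 1⁴ + 0⁴ + 2⁴ = 17
17 = (1,0,1)_4 → 1⁴ + 0⁴ + 1⁴ = 2
2 = (2)_4 → 2⁴ = 16
16 = (1,0,0)_4 → 1⁴ + 0⁴ + 0⁴ = 1  — reached the fixed point 1.
1 → 1, so 1 is the first repeated value.

1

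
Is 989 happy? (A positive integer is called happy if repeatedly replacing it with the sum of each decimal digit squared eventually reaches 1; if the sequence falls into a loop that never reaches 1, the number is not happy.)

happy

989 → 9² + 8² + 9² = 81 + 64 + 81 = 226
226 → 2² + 2² + 6² = 4 + 4 + 36 = 44
44 → 4² + 4² = 16 + 16 = 32
32 → 3² + 2² = 9 + 4 = 13
13 → 1² + 3² = 1 + 9 = 10
10 → 1² + 0² = 1 + 0 = 1  — reached 1.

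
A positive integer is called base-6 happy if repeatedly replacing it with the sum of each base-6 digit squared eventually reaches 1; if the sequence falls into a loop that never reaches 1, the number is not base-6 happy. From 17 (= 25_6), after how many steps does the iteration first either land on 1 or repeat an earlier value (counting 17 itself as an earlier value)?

17 = (2,5)_6 → 2² + 5² = 4 + 25 = 29
29 = (4,5)_6 → 4² + 5² = 16 + 25 = 41
41 = (1,0,5)_6 → 1² + 0² + 5² = 1 + 0 + 25 = 26
26 = (4,2)_6 → 4² + 2² = 16 + 4 = 20
20 = (3,2)_6 → 3² + 2² = 9 + 4 = 13
13 = (2,1)_6 → 2² + 1² = 4 + 1 = 5
5 = (5)_6 → 5² = 25
25 = (4,1)_6 → 4² + 1² = 16 + 1 = 17  — 17 repeats.
That took 8 steps.

8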